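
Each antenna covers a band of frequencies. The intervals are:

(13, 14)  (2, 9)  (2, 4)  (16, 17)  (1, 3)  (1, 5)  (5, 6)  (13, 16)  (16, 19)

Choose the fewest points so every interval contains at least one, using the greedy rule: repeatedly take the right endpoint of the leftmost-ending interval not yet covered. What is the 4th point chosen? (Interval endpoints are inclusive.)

17

By right end: [1,3]  [2,4]  [1,5]  [5,6]  [2,9]  [13,14]  [13,16]  [16,17]  [16,19]
[1,3] uncovered → point at 3; [5,6] uncovered → point at 6; [13,14] uncovered → point at 14; [16,17] uncovered → point at 17.
Points: 3, 6, 14, 17 (4 total).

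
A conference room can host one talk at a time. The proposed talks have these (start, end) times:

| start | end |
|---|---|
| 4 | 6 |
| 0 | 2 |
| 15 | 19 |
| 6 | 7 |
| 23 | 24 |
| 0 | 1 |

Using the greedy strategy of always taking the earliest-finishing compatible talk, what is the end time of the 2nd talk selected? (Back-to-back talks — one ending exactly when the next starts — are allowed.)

By end time: (0,1), (0,2), (4,6), (6,7), (15,19), (23,24).
Pick (0,1); next start ≥ 1 → (4,6); next start ≥ 6 → (6,7); next start ≥ 7 → (15,19); next start ≥ 19 → (23,24).
Selected: (0,1) (4,6) (6,7) (15,19) (23,24)

6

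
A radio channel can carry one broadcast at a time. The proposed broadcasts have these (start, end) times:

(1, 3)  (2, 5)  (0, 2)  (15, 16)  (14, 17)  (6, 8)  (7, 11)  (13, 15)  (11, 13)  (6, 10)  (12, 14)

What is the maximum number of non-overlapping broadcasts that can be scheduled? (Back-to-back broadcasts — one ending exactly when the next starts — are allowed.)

6

Greedy by earliest finish: after sorting by end time, pick each interval compatible with the last pick.
By end time: (0,2), (1,3), (2,5), (6,8), (6,10), (7,11), (11,13), (12,14), (13,15), (15,16), (14,17).
Pick (0,2); next start ≥ 2 → (2,5); next start ≥ 5 → (6,8); next start ≥ 8 → (11,13); next start ≥ 13 → (13,15); next start ≥ 15 → (15,16).
Selected 6 broadcasts.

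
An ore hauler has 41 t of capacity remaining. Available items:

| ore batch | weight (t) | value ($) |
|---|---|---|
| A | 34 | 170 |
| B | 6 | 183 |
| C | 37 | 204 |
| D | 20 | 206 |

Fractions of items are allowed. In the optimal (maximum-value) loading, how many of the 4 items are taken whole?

Greedy by value/weight ratio, highest first.
Order: B (183/6=30.50) > D (206/20=10.30) > C (204/37=5.51) > A (170/34=5.00)
Fill: take B (6 @ 183) → take D (20 @ 206) → take 15/37 of C → 82.70; 41/41 used.
2 item(s) taken whole; one partial (take 15/37 of C).

2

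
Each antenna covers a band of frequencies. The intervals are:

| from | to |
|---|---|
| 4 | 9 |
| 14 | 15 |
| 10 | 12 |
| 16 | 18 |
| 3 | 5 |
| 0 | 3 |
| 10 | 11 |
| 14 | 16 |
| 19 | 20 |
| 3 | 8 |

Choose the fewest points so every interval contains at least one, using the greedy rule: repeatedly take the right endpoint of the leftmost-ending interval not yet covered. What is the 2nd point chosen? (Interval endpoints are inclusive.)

9

Sorted: [0,3] [3,5] [3,8] [4,9] [10,11] [10,12] [14,15] [14,16] [16,18] [19,20]
{[0,3],[3,5],[3,8]} hit by 3; {[4,9]} hit by 9; {[10,11],[10,12]} hit by 11; {[14,15],[14,16]} hit by 15; {[16,18]} hit by 18; {[19,20]} hit by 20.
Points: 3, 9, 11, 15, 18, 20 (6 total).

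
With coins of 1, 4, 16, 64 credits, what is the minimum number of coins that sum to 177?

6

177 − 2×64→49 − 3×16→1 − 1×1→0
Total coins = 2 + 3 + 1 = 6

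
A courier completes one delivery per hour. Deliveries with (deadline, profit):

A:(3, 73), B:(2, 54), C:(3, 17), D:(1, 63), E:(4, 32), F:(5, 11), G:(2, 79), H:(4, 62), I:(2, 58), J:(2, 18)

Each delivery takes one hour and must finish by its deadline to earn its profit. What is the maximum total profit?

288

By profit: G(d2,79), A(d3,73), D(d1,63), H(d4,62), I(d2,58), B(d2,54), E(d4,32), J(d2,18), C(d3,17), F(d5,11)
G→slot 2; A→slot 3; D→slot 1; H→slot 4; I skipped; B skipped; E skipped; J skipped; C skipped; F→slot 5.
Profit = 63 + 79 + 73 + 62 + 11 = 288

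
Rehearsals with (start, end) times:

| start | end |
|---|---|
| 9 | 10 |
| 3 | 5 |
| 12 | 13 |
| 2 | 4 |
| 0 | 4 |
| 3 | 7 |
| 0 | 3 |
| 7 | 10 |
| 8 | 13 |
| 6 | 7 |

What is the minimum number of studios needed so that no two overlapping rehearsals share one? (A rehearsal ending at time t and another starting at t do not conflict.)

4

The answer is the maximum number of intervals overlapping at any instant.
starts: [0, 0, 2, 3, 3, 6, 7, 8, 9, 12]
ends:   [3, 4, 4, 5, 7, 7, 10, 10, 13, 13]
s0→1 s0→2 s2→3 e3→2 s3→3 s3→4  — peak 4.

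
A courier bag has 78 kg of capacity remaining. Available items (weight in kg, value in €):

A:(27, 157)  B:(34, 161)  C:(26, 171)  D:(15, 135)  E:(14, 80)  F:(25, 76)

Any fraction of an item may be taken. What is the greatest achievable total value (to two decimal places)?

Sort by value per unit weight and fill in that order.
Order: D (135/15=9.00) > C (171/26=6.58) > A (157/27=5.81) > E (80/14=5.71) > B (161/34=4.74) > F (76/25=3.04)
Fill: take D (15 @ 135) → take C (26 @ 171) → take A (27 @ 157) → take 10/14 of E → 57.14; 78/78 used.
Total value = 520.14

520.14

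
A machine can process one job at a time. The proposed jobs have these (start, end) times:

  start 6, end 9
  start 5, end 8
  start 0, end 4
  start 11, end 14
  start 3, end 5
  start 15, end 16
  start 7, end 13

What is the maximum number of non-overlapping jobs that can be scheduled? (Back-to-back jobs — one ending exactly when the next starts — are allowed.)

4

Sorted by end: (0,4)  (3,5)  (5,8)  (6,9)  (7,13)  (11,14)  (15,16)
take (0,4); take (5,8); take (11,14); take (15,16).
Selected 4 jobs.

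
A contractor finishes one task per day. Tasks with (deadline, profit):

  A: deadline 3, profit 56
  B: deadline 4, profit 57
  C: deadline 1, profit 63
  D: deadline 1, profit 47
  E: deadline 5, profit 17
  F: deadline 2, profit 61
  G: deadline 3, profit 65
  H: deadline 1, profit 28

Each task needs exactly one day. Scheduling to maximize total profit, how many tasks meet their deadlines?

5

Sort by profit descending; place each in the latest free slot ≤ its deadline.
Profit order: G=65 C=63 F=61 B=57 A=56 D=47 H=28 E=17
Assign: G→slot 3, C→slot 1, F→slot 2, B→slot 4, A skipped, D skipped, H skipped, E→slot 5.
Slots: [1:C] [2:F] [3:G] [4:B] [5:E]
5 of 8 scheduled.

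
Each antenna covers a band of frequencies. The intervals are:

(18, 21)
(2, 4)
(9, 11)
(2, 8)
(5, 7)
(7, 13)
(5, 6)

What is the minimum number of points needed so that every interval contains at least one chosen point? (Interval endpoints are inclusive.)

By right end: [2,4]  [5,6]  [5,7]  [2,8]  [9,11]  [7,13]  [18,21]
[2,4] uncovered → point at 4; [5,6] uncovered → point at 6; [9,11] uncovered → point at 11; [18,21] uncovered → point at 21.
Points: 4, 6, 11, 21 (4 total).

4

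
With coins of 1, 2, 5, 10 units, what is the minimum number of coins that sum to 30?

3

Use the largest denomination that fits, subtract, and repeat.
30 − 3×10→0
Total coins = 3 = 3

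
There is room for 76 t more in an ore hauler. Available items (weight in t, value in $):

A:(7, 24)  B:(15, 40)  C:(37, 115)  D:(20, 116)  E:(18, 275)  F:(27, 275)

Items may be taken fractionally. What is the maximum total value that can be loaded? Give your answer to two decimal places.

Greedy by value/weight ratio, highest first.
Order: E (275/18=15.28) > F (275/27=10.19) > D (116/20=5.80) > A (24/7=3.43) > C (115/37=3.11) > B (40/15=2.67)
Fill: take E (18 @ 275) → take F (27 @ 275) → take D (20 @ 116) → take A (7 @ 24) → take 4/37 of C → 12.43; 76/76 used.
Total value = 702.43

702.43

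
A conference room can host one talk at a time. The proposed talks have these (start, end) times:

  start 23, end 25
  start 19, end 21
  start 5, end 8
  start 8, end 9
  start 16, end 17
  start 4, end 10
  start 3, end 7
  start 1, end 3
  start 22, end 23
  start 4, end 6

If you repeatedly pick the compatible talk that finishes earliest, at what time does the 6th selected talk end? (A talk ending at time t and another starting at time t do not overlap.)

Sort by end time and greedily take each interval whose start is ≥ the last chosen end.
By end time: (1,3), (4,6), (3,7), (5,8), (8,9), (4,10), (16,17), (19,21), (22,23), (23,25).
Pick (1,3); next start ≥ 3 → (4,6); next start ≥ 6 → (8,9); next start ≥ 9 → (16,17); next start ≥ 17 → (19,21); next start ≥ 21 → (22,23); next start ≥ 23 → (23,25).
Selected: (1,3) (4,6) (8,9) (16,17) (19,21) (22,23) (23,25)

23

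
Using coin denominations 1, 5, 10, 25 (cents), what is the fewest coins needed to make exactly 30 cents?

30 = 1×25 + 1×5
Total coins = 1 + 1 = 2

2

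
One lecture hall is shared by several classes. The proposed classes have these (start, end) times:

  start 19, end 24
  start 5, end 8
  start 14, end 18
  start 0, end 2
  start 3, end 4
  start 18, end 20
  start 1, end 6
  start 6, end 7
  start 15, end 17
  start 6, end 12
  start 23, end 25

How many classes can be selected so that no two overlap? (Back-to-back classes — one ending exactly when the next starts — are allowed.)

Sorted by end: (0,2)  (3,4)  (1,6)  (6,7)  (5,8)  (6,12)  (15,17)  (14,18)  (18,20)  (19,24)  (23,25)
take (0,2); take (3,4); skip (1,6); take (6,7); skip (5,8); skip (6,12); take (15,17); take (18,20); take (23,25).
Selected 6 classes.

6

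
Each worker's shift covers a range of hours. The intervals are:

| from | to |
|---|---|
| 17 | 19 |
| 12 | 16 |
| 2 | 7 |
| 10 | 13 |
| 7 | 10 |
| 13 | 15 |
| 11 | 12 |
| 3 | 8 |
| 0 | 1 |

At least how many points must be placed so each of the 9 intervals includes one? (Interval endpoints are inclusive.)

By right end: [0,1]  [2,7]  [3,8]  [7,10]  [11,12]  [10,13]  [13,15]  [12,16]  [17,19]
[0,1] uncovered → point at 1; [2,7] uncovered → point at 7; [11,12] uncovered → point at 12; [13,15] uncovered → point at 15; [17,19] uncovered → point at 19.
Points: 1, 7, 12, 15, 19 (5 total).

5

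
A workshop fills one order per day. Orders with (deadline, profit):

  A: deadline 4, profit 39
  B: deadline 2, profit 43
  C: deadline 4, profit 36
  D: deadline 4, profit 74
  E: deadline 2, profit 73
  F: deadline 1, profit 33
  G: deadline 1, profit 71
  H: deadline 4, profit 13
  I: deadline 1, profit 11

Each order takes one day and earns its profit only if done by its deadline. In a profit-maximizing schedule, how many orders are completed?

Profit order: D=74 E=73 G=71 B=43 A=39 C=36 F=33 H=13 I=11
Assign: D→slot 4, E→slot 2, G→slot 1, B skipped, A→slot 3, C skipped, F skipped, H skipped, I skipped.
Slots: [1:G] [2:E] [3:A] [4:D]
4 of 9 scheduled.

4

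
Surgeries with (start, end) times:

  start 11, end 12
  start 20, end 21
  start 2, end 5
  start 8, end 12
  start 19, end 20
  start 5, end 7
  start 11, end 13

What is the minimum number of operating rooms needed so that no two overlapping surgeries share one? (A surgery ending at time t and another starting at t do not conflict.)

3

Count concurrent intervals with a sweep; the peak is the room count.
starts: [2, 5, 8, 11, 11, 19, 20]
ends:   [5, 7, 12, 12, 13, 20, 21]
s2→1 e5→0 s5→1 e7→0 s8→1 s11→2 s11→3  — peak 3.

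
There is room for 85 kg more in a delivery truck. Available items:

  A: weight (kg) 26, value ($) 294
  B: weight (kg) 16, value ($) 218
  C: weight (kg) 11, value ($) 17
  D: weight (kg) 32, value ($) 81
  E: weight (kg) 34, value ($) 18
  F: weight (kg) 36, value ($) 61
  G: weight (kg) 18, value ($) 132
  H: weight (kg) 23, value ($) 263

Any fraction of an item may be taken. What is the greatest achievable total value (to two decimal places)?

Ratios (sorted): B 13.62, H 11.43, A 11.31, G 7.33, D 2.53, F 1.69, C 1.55, E 0.53
take B (16 @ 218); take H (23 @ 263); take A (26 @ 294); take G (18 @ 132); take 2/32 of D → 5.06. Capacity used 85/85.
Total value = 912.06

912.06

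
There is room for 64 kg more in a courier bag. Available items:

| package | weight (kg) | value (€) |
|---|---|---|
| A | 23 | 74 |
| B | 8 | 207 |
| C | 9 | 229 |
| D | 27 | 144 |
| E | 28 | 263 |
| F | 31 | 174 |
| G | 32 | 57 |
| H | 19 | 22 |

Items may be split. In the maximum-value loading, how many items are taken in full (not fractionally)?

3

Greedy by value/weight ratio, highest first.
Order: B (207/8=25.88) > C (229/9=25.44) > E (263/28=9.39) > F (174/31=5.61) > D (144/27=5.33) > A (74/23=3.22) > G (57/32=1.78) > H (22/19=1.16)
Fill: take B (8 @ 207) → take C (9 @ 229) → take E (28 @ 263) → take 19/31 of F → 106.65; 64/64 used.
3 item(s) taken whole; one partial (take 19/31 of F).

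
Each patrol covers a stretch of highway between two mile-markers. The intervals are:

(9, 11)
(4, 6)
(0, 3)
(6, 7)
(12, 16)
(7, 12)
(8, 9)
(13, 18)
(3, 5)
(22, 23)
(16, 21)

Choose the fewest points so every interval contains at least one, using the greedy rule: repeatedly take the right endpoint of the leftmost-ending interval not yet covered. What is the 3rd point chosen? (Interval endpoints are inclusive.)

9

Process intervals by earliest right end; each time one isn't hit yet, stab at its right endpoint.
Sorted: [0,3] [3,5] [4,6] [6,7] [8,9] [9,11] [7,12] [12,16] [13,18] [16,21] [22,23]
{[0,3],[3,5]} hit by 3; {[4,6],[6,7]} hit by 6; {[8,9],[9,11],[7,12]} hit by 9; {[12,16],[13,18],[16,21]} hit by 16; {[22,23]} hit by 23.
Points: 3, 6, 9, 16, 23 (5 total).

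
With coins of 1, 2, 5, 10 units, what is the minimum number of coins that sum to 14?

Greedy: take as many of the largest coin as possible, then repeat with the remainder.
14 − 1×10→4 − 2×2→0
Total coins = 1 + 2 = 3

3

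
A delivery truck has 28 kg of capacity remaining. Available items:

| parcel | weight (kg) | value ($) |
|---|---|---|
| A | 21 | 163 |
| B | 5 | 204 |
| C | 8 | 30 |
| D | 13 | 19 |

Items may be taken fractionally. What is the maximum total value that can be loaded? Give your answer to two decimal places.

374.50

Order: B (204/5=40.80) > A (163/21=7.76) > C (30/8=3.75) > D (19/13=1.46)
Fill: take B (5 @ 204) → take A (21 @ 163) → take 2/8 of C → 7.50; 28/28 used.
Total value = 374.50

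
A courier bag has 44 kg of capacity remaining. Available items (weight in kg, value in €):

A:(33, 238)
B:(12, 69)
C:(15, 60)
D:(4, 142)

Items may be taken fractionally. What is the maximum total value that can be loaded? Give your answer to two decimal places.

Order: D (142/4=35.50) > A (238/33=7.21) > B (69/12=5.75) > C (60/15=4.00)
Fill: take D (4 @ 142) → take A (33 @ 238) → take 7/12 of B → 40.25; 44/44 used.
Total value = 420.25

420.25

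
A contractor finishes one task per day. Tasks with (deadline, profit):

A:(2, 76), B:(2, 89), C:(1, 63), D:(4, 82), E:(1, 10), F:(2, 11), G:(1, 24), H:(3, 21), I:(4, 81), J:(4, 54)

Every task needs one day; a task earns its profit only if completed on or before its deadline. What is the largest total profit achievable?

328

By profit: B(d2,89), D(d4,82), I(d4,81), A(d2,76), C(d1,63), J(d4,54), G(d1,24), H(d3,21), F(d2,11), E(d1,10)
B→slot 2; D→slot 4; I→slot 3; A→slot 1; C skipped; J skipped; G skipped; H skipped; F skipped; E skipped.
Profit = 76 + 89 + 81 + 82 = 328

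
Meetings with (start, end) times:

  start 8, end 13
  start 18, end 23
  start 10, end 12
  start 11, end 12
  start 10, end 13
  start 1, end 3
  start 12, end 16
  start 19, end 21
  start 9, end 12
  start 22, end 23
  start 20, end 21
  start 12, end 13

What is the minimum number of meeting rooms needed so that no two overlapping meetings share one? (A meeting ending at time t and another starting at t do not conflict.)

Count concurrent intervals with a sweep; the peak is the room count.
starts: [1, 8, 9, 10, 10, 11, 12, 12, 18, 19, 20, 22]
ends:   [3, 12, 12, 12, 13, 13, 13, 16, 21, 21, 23, 23]
s1→1 e3→0 s8→1 s9→2 s10→3 s10→4 s11→5  — peak 5.

5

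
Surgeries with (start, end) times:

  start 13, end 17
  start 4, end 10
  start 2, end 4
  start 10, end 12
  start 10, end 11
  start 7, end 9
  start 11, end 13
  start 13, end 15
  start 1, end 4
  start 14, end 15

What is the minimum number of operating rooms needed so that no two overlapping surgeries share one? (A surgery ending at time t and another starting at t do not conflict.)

starts: [1, 2, 4, 7, 10, 10, 11, 13, 13, 14]
ends:   [4, 4, 9, 10, 11, 12, 13, 15, 15, 17]
s1→1 s2→2 e4→1 e4→0 s4→1 s7→2 e9→1 e10→0 s10→1 s10→2 e11→1 s11→2 e12→1 e13→0 s13→1 s13→2 s14→3  — peak 3.

3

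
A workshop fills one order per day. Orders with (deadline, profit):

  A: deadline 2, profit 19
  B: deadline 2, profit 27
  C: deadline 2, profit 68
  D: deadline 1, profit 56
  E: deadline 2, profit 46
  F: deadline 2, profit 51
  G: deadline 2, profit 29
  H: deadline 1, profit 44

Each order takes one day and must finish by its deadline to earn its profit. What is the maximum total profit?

Take jobs in profit order; each goes to the latest open slot no later than its deadline.
By profit: C(d2,68), D(d1,56), F(d2,51), E(d2,46), H(d1,44), G(d2,29), B(d2,27), A(d2,19)
C→slot 2; D→slot 1; F skipped; E skipped; H skipped; G skipped; B skipped; A skipped.
Profit = 56 + 68 = 124

124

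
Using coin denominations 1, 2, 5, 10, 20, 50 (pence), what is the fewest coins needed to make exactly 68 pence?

5

Use the largest denomination that fits, subtract, and repeat.
68 = 1×50 + 1×10 + 1×5 + 1×2 + 1×1
Total coins = 1 + 1 + 1 + 1 + 1 = 5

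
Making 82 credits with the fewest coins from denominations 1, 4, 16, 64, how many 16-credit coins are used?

82 = 1×64 + 1×16 + 2×1
Count of 16: 1

1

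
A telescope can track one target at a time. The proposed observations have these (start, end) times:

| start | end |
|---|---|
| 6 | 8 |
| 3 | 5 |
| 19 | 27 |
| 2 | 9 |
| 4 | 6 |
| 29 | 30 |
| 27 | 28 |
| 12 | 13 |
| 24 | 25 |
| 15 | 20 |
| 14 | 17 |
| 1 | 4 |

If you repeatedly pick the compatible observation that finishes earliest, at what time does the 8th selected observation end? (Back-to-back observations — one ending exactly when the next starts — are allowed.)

Greedy by earliest finish: after sorting by end time, pick each interval compatible with the last pick.
Sorted by end: (1,4)  (3,5)  (4,6)  (6,8)  (2,9)  (12,13)  (14,17)  (15,20)  (24,25)  (19,27)  (27,28)  (29,30)
take (1,4); take (4,6); take (6,8); skip (2,9); take (12,13); take (14,17); take (24,25); skip (19,27); take (27,28); take (29,30).
Selected: (1,4) (4,6) (6,8) (12,13) (14,17) (24,25) (27,28) (29,30)

30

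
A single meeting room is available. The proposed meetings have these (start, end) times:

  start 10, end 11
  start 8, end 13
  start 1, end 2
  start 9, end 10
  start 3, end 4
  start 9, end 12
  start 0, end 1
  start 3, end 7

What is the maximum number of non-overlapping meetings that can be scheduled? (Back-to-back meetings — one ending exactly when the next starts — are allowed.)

Order by finish time; keep every interval that doesn't clash with the previous kept one.
Sorted by end: (0,1)  (1,2)  (3,4)  (3,7)  (9,10)  (10,11)  (9,12)  (8,13)
take (0,1); take (1,2); take (3,4); skip (3,7); take (9,10); take (10,11); skip (9,12).
Selected 5 meetings.

5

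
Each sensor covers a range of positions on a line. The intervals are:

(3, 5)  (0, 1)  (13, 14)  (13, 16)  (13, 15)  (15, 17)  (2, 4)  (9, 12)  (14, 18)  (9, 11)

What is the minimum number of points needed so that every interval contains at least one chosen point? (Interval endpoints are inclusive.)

Process intervals by earliest right end; each time one isn't hit yet, stab at its right endpoint.
Sorted: [0,1] [2,4] [3,5] [9,11] [9,12] [13,14] [13,15] [13,16] [15,17] [14,18]
{[0,1]} hit by 1; {[2,4],[3,5]} hit by 4; {[9,11],[9,12]} hit by 11; {[13,14],[13,15],[13,16]} hit by 14; {[15,17],[14,18]} hit by 17.
Points: 1, 4, 11, 14, 17 (5 total).

5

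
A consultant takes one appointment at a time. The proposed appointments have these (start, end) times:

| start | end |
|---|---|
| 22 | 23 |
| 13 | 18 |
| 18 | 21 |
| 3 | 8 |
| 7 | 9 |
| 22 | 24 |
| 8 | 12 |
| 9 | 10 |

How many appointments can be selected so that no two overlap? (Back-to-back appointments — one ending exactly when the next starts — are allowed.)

Sort by end time and greedily take each interval whose start is ≥ the last chosen end.
By end time: (3,8), (7,9), (9,10), (8,12), (13,18), (18,21), (22,23), (22,24).
Pick (3,8); next start ≥ 8 → (9,10); next start ≥ 10 → (13,18); next start ≥ 18 → (18,21); next start ≥ 21 → (22,23).
Selected 5 appointments.

5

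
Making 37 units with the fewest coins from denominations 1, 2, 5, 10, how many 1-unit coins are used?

0

37 = 3×10 + 1×5 + 1×2
Count of 1: 0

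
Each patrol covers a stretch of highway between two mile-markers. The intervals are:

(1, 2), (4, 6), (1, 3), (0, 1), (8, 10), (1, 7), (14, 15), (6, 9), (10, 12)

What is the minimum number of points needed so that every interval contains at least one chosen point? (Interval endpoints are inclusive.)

4

Sort by right endpoint; whenever an interval is uncovered, place a point at its right end.
Sorted: [0,1] [1,2] [1,3] [4,6] [1,7] [6,9] [8,10] [10,12] [14,15]
{[0,1],[1,2],[1,3]} hit by 1; {[4,6],[1,7],[6,9]} hit by 6; {[8,10],[10,12]} hit by 10; {[14,15]} hit by 15.
Points: 1, 6, 10, 15 (4 total).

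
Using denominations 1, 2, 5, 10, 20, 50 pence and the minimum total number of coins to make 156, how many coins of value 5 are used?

1

Use the largest denomination that fits, subtract, and repeat.
156 = 3×50 + 1×5 + 1×1
Count of 5: 1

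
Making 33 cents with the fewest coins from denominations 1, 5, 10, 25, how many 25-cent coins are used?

1

33 − 1×25→8 − 1×5→3 − 3×1→0
Count of 25: 1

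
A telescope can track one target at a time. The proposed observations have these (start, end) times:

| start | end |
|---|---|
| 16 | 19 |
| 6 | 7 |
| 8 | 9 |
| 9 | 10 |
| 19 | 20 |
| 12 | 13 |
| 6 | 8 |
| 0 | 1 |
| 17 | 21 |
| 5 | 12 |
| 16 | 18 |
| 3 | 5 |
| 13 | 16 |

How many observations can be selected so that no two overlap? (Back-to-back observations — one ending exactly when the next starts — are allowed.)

Sort by end time and greedily take each interval whose start is ≥ the last chosen end.
By end time: (0,1), (3,5), (6,7), (6,8), (8,9), (9,10), (5,12), (12,13), (13,16), (16,18), (16,19), (19,20), (17,21).
Pick (0,1); next start ≥ 1 → (3,5); next start ≥ 5 → (6,7); next start ≥ 7 → (8,9); next start ≥ 9 → (9,10); next start ≥ 10 → (12,13); next start ≥ 13 → (13,16); next start ≥ 16 → (16,18); next start ≥ 18 → (19,20).
Selected 9 observations.

9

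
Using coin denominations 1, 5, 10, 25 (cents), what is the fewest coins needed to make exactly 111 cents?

6

111 − 4×25→11 − 1×10→1 − 1×1→0
Total coins = 4 + 1 + 1 = 6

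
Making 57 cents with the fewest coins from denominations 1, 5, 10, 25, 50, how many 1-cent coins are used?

Use the largest denomination that fits, subtract, and repeat.
57 − 1×50→7 − 1×5→2 − 2×1→0
Count of 1: 2

2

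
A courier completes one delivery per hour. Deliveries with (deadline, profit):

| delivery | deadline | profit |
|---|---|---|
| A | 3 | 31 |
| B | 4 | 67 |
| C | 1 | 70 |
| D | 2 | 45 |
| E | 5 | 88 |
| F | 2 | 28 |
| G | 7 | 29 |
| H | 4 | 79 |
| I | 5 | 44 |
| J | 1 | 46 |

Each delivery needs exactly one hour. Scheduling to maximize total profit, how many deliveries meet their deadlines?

By profit: E(d5,88), H(d4,79), C(d1,70), B(d4,67), J(d1,46), D(d2,45), I(d5,44), A(d3,31), G(d7,29), F(d2,28)
E→slot 5; H→slot 4; C→slot 1; B→slot 3; J skipped; D→slot 2; I skipped; A skipped; G→slot 7; F skipped.
6 of 10 scheduled.

6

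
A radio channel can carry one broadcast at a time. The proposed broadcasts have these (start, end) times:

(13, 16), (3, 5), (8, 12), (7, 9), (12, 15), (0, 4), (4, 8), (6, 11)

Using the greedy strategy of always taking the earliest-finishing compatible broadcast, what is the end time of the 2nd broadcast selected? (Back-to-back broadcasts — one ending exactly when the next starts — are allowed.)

8

By end time: (0,4), (3,5), (4,8), (7,9), (6,11), (8,12), (12,15), (13,16).
Pick (0,4); next start ≥ 4 → (4,8); next start ≥ 8 → (8,12); next start ≥ 12 → (12,15).
Selected: (0,4) (4,8) (8,12) (12,15)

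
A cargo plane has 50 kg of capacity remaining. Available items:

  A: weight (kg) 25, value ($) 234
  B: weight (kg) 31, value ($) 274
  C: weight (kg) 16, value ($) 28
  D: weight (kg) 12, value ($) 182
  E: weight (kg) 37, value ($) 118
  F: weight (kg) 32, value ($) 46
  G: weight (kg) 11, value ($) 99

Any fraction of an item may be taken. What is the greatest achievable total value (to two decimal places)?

Sort by value per unit weight and fill in that order.
Order: D (182/12=15.17) > A (234/25=9.36) > G (99/11=9.00) > B (274/31=8.84) > E (118/37=3.19) > C (28/16=1.75) > F (46/32=1.44)
Fill: take D (12 @ 182) → take A (25 @ 234) → take G (11 @ 99) → take 2/31 of B → 17.68; 50/50 used.
Total value = 532.68

532.68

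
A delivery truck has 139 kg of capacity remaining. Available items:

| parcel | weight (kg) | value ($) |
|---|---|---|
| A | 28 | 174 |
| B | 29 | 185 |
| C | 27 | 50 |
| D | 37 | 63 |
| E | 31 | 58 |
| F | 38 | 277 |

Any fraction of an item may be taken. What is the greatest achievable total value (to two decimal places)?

Sort by value per unit weight and fill in that order.
Ratios (sorted): F 7.29, B 6.38, A 6.21, E 1.87, C 1.85, D 1.70
take F (38 @ 277); take B (29 @ 185); take A (28 @ 174); take E (31 @ 58); take 13/27 of C → 24.07. Capacity used 139/139.
Total value = 718.07

718.07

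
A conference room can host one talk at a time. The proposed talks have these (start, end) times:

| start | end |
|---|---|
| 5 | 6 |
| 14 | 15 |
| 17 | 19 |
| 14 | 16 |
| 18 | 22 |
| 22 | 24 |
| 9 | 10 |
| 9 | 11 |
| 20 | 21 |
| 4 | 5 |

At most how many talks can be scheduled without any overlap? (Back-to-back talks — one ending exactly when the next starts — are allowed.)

7

Sort by end time and greedily take each interval whose start is ≥ the last chosen end.
Sorted by end: (4,5)  (5,6)  (9,10)  (9,11)  (14,15)  (14,16)  (17,19)  (20,21)  (18,22)  (22,24)
take (4,5); take (5,6); take (9,10); take (14,15); take (17,19); take (20,21); take (22,24).
Selected 7 talks.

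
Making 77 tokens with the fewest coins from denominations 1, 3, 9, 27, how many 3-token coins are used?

1

77 = 2×27 + 2×9 + 1×3 + 2×1
Count of 3: 1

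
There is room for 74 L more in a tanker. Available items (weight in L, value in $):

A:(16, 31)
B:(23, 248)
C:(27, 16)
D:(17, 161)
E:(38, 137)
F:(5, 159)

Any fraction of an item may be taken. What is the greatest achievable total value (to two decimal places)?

Ratios (sorted): F 31.80, B 10.78, D 9.47, E 3.61, A 1.94, C 0.59
take F (5 @ 159); take B (23 @ 248); take D (17 @ 161); take 29/38 of E → 104.55. Capacity used 74/74.
Total value = 672.55

672.55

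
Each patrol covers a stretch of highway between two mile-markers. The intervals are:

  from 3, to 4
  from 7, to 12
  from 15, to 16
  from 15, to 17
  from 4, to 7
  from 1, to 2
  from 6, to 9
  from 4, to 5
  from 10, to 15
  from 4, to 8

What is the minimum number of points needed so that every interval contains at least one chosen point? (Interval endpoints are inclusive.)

4

By right end: [1,2]  [3,4]  [4,5]  [4,7]  [4,8]  [6,9]  [7,12]  [10,15]  [15,16]  [15,17]
[1,2] uncovered → point at 2; [3,4] uncovered → point at 4; [6,9] uncovered → point at 9; [10,15] uncovered → point at 15.
Points: 2, 4, 9, 15 (4 total).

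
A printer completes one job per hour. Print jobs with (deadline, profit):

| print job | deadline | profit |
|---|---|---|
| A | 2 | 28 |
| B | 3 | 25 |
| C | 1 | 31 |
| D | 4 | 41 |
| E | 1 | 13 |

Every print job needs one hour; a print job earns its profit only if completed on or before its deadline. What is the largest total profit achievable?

By profit: D(d4,41), C(d1,31), A(d2,28), B(d3,25), E(d1,13)
D→slot 4; C→slot 1; A→slot 2; B→slot 3; E skipped.
Profit = 31 + 28 + 25 + 41 = 125

125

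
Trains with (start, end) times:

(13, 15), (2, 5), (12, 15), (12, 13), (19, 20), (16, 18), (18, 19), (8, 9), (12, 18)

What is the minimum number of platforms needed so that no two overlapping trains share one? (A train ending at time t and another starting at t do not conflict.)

Count concurrent intervals with a sweep; the peak is the room count.
starts: [2, 8, 12, 12, 12, 13, 16, 18, 19]
ends:   [5, 9, 13, 15, 15, 18, 18, 19, 20]
s2→1 e5→0 s8→1 e9→0 s12→1 s12→2 s12→3  — peak 3.

3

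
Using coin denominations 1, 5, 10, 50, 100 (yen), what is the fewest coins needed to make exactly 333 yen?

333 = 3×100 + 3×10 + 3×1
Total coins = 3 + 3 + 3 = 9

9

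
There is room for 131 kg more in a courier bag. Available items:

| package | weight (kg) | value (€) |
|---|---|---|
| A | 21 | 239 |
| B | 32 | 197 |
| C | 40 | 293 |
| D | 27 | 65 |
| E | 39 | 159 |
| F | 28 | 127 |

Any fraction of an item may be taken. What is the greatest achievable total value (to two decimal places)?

896.77

Greedy by value/weight ratio, highest first.
Ratios (sorted): A 11.38, C 7.33, B 6.16, F 4.54, E 4.08, D 2.41
take A (21 @ 239); take C (40 @ 293); take B (32 @ 197); take F (28 @ 127); take 10/39 of E → 40.77. Capacity used 131/131.
Total value = 896.77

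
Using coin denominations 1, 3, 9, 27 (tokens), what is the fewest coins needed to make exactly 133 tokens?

9

Greedy: take as many of the largest coin as possible, then repeat with the remainder.
133 = 4×27 + 2×9 + 2×3 + 1×1
Total coins = 4 + 2 + 2 + 1 = 9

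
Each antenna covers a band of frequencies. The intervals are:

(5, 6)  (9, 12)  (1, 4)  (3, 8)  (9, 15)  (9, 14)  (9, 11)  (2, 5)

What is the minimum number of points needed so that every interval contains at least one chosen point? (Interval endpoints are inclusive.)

Sort by right endpoint; whenever an interval is uncovered, place a point at its right end.
By right end: [1,4]  [2,5]  [5,6]  [3,8]  [9,11]  [9,12]  [9,14]  [9,15]
[1,4] uncovered → point at 4; [5,6] uncovered → point at 6; [9,11] uncovered → point at 11.
Points: 4, 6, 11 (3 total).

3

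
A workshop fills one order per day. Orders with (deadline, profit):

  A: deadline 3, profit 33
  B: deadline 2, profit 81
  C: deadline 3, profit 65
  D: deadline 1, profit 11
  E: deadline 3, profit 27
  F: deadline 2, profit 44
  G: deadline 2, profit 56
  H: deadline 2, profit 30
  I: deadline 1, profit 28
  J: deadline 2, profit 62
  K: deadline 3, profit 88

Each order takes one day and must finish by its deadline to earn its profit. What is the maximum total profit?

234

Take jobs in profit order; each goes to the latest open slot no later than its deadline.
By profit: K(d3,88), B(d2,81), C(d3,65), J(d2,62), G(d2,56), F(d2,44), A(d3,33), H(d2,30), I(d1,28), E(d3,27), D(d1,11)
K→slot 3; B→slot 2; C→slot 1; J skipped; G skipped; F skipped; A skipped; H skipped; I skipped; E skipped; D skipped.
Profit = 65 + 81 + 88 = 234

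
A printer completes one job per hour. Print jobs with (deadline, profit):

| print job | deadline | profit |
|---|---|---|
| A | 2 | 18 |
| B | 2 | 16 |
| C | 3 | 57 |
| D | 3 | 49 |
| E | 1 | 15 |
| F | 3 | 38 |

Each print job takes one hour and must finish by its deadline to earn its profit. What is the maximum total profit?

Profit order: C=57 D=49 F=38 A=18 B=16 E=15
Assign: C→slot 3, D→slot 2, F→slot 1, A skipped, B skipped, E skipped.
Slots: [1:F] [2:D] [3:C]
Profit = 38 + 49 + 57 = 144

144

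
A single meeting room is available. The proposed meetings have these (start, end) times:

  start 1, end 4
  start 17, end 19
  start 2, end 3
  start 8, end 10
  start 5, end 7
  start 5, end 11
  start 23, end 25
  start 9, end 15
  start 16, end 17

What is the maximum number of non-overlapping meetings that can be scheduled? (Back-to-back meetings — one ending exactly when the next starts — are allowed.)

6

Greedy by earliest finish: after sorting by end time, pick each interval compatible with the last pick.
Sorted by end: (2,3)  (1,4)  (5,7)  (8,10)  (5,11)  (9,15)  (16,17)  (17,19)  (23,25)
take (2,3); take (5,7); take (8,10); skip (5,11); take (16,17); take (17,19); take (23,25).
Selected 6 meetings.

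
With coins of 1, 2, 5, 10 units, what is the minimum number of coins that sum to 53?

Greedy: take as many of the largest coin as possible, then repeat with the remainder.
53 − 5×10→3 − 1×2→1 − 1×1→0
Total coins = 5 + 1 + 1 = 7

7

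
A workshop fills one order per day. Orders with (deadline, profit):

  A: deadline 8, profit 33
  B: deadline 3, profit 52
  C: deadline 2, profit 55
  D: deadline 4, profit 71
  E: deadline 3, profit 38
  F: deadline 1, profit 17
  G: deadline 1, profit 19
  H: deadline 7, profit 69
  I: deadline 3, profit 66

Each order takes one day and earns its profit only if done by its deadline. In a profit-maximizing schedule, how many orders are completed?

6

Profit order: D=71 H=69 I=66 C=55 B=52 E=38 A=33 G=19 F=17
Assign: D→slot 4, H→slot 7, I→slot 3, C→slot 2, B→slot 1, E skipped, A→slot 8, G skipped, F skipped.
Slots: [1:B] [2:C] [3:I] [4:D] [7:H] [8:A]
6 of 9 scheduled.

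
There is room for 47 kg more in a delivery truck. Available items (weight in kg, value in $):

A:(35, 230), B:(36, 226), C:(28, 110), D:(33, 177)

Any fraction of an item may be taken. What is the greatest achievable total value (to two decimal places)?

305.33

Order: A (230/35=6.57) > B (226/36=6.28) > D (177/33=5.36) > C (110/28=3.93)
Fill: take A (35 @ 230) → take 12/36 of B → 75.33; 47/47 used.
Total value = 305.33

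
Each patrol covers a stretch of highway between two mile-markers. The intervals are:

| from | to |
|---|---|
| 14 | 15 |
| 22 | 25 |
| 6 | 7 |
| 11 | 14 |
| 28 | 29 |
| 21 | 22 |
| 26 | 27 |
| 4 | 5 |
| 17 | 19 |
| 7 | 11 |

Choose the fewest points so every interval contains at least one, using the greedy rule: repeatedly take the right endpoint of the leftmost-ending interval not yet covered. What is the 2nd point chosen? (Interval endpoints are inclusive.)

7

Sort by right endpoint; whenever an interval is uncovered, place a point at its right end.
Sorted: [4,5] [6,7] [7,11] [11,14] [14,15] [17,19] [21,22] [22,25] [26,27] [28,29]
{[4,5]} hit by 5; {[6,7],[7,11]} hit by 7; {[11,14],[14,15]} hit by 14; {[17,19]} hit by 19; {[21,22],[22,25]} hit by 22; {[26,27]} hit by 27; {[28,29]} hit by 29.
Points: 5, 7, 14, 19, 22, 27, 29 (7 total).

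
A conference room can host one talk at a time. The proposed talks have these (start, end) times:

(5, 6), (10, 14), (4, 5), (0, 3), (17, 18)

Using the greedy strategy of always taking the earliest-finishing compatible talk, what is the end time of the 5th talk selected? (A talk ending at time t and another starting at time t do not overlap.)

18

By end time: (0,3), (4,5), (5,6), (10,14), (17,18).
Pick (0,3); next start ≥ 3 → (4,5); next start ≥ 5 → (5,6); next start ≥ 6 → (10,14); next start ≥ 14 → (17,18).
Selected: (0,3) (4,5) (5,6) (10,14) (17,18)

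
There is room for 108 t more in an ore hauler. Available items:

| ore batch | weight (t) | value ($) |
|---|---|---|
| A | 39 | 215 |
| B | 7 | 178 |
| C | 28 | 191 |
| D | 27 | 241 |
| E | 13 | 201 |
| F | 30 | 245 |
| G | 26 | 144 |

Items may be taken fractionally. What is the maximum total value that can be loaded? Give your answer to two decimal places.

1072.62

Greedy by value/weight ratio, highest first.
Order: B (178/7=25.43) > E (201/13=15.46) > D (241/27=8.93) > F (245/30=8.17) > C (191/28=6.82) > G (144/26=5.54) > A (215/39=5.51)
Fill: take B (7 @ 178) → take E (13 @ 201) → take D (27 @ 241) → take F (30 @ 245) → take C (28 @ 191) → take 3/26 of G → 16.62; 108/108 used.
Total value = 1072.62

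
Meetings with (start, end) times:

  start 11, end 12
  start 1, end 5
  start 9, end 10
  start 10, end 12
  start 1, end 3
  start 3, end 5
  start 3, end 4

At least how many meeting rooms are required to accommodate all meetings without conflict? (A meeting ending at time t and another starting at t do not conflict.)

3

The answer is the maximum number of intervals overlapping at any instant.
starts: [1, 1, 3, 3, 9, 10, 11]
ends:   [3, 4, 5, 5, 10, 12, 12]
s1→1 s1→2 e3→1 s3→2 s3→3  — peak 3.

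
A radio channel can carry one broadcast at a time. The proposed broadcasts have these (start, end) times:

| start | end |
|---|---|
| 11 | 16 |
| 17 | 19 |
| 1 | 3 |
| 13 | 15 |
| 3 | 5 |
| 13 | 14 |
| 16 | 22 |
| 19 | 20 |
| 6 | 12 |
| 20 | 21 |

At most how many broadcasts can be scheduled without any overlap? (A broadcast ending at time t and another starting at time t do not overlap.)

Greedy by earliest finish: after sorting by end time, pick each interval compatible with the last pick.
By end time: (1,3), (3,5), (6,12), (13,14), (13,15), (11,16), (17,19), (19,20), (20,21), (16,22).
Pick (1,3); next start ≥ 3 → (3,5); next start ≥ 5 → (6,12); next start ≥ 12 → (13,14); next start ≥ 14 → (17,19); next start ≥ 19 → (19,20); next start ≥ 20 → (20,21).
Selected 7 broadcasts.

7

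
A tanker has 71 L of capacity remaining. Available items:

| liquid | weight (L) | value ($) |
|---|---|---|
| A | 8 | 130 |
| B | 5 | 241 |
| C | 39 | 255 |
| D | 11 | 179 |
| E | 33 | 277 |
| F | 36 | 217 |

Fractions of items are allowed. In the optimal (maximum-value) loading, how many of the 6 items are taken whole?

4

Order: B (241/5=48.20) > D (179/11=16.27) > A (130/8=16.25) > E (277/33=8.39) > C (255/39=6.54) > F (217/36=6.03)
Fill: take B (5 @ 241) → take D (11 @ 179) → take A (8 @ 130) → take E (33 @ 277) → take 14/39 of C → 91.54; 71/71 used.
4 item(s) taken whole; one partial (take 14/39 of C).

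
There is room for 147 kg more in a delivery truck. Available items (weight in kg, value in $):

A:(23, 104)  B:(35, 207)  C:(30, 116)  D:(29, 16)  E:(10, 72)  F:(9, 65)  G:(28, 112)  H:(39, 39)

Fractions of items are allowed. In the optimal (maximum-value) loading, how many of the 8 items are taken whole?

Greedy by value/weight ratio, highest first.
Order: F (65/9=7.22) > E (72/10=7.20) > B (207/35=5.91) > A (104/23=4.52) > G (112/28=4.00) > C (116/30=3.87) > H (39/39=1.00) > D (16/29=0.55)
Fill: take F (9 @ 65) → take E (10 @ 72) → take B (35 @ 207) → take A (23 @ 104) → take G (28 @ 112) → take C (30 @ 116) → take 12/39 of H → 12.00; 147/147 used.
6 item(s) taken whole; one partial (take 12/39 of H).

6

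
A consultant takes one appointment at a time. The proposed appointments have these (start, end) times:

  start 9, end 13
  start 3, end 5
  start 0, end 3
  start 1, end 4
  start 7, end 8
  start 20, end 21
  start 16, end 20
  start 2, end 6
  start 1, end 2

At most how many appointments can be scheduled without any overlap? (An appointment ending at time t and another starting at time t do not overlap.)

Sort by end time and greedily take each interval whose start is ≥ the last chosen end.
By end time: (1,2), (0,3), (1,4), (3,5), (2,6), (7,8), (9,13), (16,20), (20,21).
Pick (1,2); next start ≥ 2 → (3,5); next start ≥ 5 → (7,8); next start ≥ 8 → (9,13); next start ≥ 13 → (16,20); next start ≥ 20 → (20,21).
Selected 6 appointments.

6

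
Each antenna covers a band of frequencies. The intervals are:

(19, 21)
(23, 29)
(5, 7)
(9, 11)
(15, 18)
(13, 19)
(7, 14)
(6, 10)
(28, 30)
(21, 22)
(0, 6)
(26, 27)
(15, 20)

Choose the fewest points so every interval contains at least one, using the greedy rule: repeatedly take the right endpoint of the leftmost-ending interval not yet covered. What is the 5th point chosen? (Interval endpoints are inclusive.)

Sort by right endpoint; whenever an interval is uncovered, place a point at its right end.
By right end: [0,6]  [5,7]  [6,10]  [9,11]  [7,14]  [15,18]  [13,19]  [15,20]  [19,21]  [21,22]  [26,27]  [23,29]  [28,30]
[0,6] uncovered → point at 6; [9,11] uncovered → point at 11; [15,18] uncovered → point at 18; [19,21] uncovered → point at 21; [26,27] uncovered → point at 27; [28,30] uncovered → point at 30.
Points: 6, 11, 18, 21, 27, 30 (6 total).

27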